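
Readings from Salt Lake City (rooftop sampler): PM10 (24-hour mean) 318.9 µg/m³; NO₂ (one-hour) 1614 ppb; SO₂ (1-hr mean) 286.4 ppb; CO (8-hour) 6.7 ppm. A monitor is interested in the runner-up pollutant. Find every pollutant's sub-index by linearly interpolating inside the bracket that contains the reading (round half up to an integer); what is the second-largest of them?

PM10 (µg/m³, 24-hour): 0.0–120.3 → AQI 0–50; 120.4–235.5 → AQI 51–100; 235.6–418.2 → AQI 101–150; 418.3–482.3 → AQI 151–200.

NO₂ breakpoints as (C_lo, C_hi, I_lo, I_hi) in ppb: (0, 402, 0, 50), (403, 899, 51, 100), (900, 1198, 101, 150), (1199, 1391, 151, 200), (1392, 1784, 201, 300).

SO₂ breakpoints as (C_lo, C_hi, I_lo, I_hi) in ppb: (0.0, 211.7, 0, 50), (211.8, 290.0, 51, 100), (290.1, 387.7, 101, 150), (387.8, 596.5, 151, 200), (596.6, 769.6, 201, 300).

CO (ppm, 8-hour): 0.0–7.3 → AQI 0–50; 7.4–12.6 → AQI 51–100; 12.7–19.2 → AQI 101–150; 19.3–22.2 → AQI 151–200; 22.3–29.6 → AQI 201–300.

PM10 318.9: bracket 235.6–418.2 → index 101–150; slope 49/182.6, offset 83.3.
AQI = 101 + 49/182.6·83.3 ≈ 123.35 ⇒ 123.
NO₂ 1614: bracket 1392–1784 → index 201–300; slope 99/392, offset 222.
AQI = 201 + 99/392·222 ≈ 257.07 ⇒ 257.
SO₂: row 211.8–290.0 (AQI 51–100). (100−51)·(286.4−211.8)/(290.0−211.8) + 51 = 49·74.6/78.2 + 51 ≈ 97.74 → 98.
CO: 6.7 lies in 0.0–7.3, so I_lo=0, I_hi=50, C_lo=0.0, C_hi=7.3.
(50−0)/(7.3−0.0) × (6.7−0.0) + 0 = 50/7.3 × 6.7 + 0 ≈ 45.89 → 46.
Sub-indices: PM10→123, NO₂→257, SO₂→98, CO→46. Ranked high→low: 257, 123, 98, 46. Second-highest sub-index = 123.

123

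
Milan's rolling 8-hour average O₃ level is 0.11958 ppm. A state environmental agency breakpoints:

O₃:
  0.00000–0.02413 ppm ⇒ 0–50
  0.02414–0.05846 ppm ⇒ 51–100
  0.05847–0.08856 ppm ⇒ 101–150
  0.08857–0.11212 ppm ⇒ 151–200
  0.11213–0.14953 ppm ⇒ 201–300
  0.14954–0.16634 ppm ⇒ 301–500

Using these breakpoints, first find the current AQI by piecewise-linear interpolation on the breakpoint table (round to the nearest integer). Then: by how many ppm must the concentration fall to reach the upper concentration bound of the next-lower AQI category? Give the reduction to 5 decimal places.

0.00746

O₃ 0.11958: bracket 0.11213–0.14953 → index 201–300; slope 99/0.03740, offset 0.00745.
AQI = 201 + 99/0.03740·0.00745 ≈ 220.72 ⇒ 221.
Current AQI 221 is in the Very Unhealthy range (201–300). The next-lower category tops out at AQI 200, whose upper concentration bound is 0.11212 ppm.
Reduction needed = 0.11958 − 0.11212 = 0.00746 ppm.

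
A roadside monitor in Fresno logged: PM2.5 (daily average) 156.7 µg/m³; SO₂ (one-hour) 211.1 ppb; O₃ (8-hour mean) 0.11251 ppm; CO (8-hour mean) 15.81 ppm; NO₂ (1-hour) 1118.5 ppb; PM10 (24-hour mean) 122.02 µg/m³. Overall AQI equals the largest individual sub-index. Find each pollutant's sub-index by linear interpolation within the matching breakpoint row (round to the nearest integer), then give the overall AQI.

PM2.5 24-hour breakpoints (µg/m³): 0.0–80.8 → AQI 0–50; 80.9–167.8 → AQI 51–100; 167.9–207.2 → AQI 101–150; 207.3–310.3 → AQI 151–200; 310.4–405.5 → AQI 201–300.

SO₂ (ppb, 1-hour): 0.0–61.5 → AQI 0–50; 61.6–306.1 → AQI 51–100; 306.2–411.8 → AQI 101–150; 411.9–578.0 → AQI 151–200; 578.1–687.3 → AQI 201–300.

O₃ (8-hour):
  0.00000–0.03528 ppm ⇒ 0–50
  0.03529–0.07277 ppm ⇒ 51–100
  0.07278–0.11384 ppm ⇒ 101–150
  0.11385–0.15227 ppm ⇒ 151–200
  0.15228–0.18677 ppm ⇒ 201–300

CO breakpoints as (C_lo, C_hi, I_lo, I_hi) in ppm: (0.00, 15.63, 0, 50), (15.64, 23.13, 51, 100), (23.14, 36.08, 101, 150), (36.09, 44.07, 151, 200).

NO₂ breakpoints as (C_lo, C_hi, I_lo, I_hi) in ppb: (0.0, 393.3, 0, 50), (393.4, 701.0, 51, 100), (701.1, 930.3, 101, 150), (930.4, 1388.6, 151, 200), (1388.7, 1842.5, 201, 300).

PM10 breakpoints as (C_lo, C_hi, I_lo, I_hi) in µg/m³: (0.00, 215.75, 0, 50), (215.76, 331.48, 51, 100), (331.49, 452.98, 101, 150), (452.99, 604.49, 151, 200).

PM2.5 156.7: bracket 80.9–167.8 → index 51–100; slope 49/86.9, offset 75.8.
AQI = 51 + 49/86.9·75.8 ≈ 93.74 ⇒ 94.
SO₂: 211.1 ∈ [61.6, 306.1] ↔ index [51, 100].
51 + (211.1−61.6)·(100−51)/(306.1−61.6) = 51 + 149.5·49/244.5 ≈ 80.96, so AQI = 81.
O₃ 0.11251: bracket 0.07278–0.11384 → index 101–150; slope 49/0.04106, offset 0.03973.
AQI = 101 + 49/0.04106·0.03973 ≈ 148.41 ⇒ 148.
CO: 15.81 lies in 15.64–23.13, so I_lo=51, I_hi=100, C_lo=15.64, C_hi=23.13.
(100−51)/(23.13−15.64) × (15.81−15.64) + 51 = 49/7.49 × 0.17 + 51 ≈ 52.11 → 52.
NO₂ 1118.5: bracket 930.4–1388.6 → index 151–200; slope 49/458.2, offset 188.1.
AQI = 151 + 49/458.2·188.1 ≈ 171.12 ⇒ 171.
PM10: row 0.00–215.75 (AQI 0–50). (50−0)·(122.02−0.00)/(215.75−0.00) + 0 = 50·122.02/215.75 + 0 ≈ 28.28 → 28.
Sub-indices: PM2.5→94, SO₂→81, O₃→148, CO→52, NO₂→171, PM10→28. Overall AQI = max = 171; dominant pollutant is NO₂.
AQI 171: Unhealthy.

171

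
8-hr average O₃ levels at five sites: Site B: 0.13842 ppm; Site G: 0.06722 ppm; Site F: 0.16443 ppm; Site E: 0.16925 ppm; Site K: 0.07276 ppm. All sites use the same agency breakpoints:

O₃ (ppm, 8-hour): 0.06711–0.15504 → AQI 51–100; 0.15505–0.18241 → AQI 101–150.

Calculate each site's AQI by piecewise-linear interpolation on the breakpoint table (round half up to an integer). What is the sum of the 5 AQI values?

440

Site B: 0.13842 lies in 0.06711–0.15504, so I_lo=51, I_hi=100, C_lo=0.06711, C_hi=0.15504.
(100−51)/(0.15504−0.06711) × (0.13842−0.06711) + 51 = 49/0.08793 × 0.07131 + 51 ≈ 90.74 → 91.
Site G: 0.06722 ∈ [0.06711, 0.15504] ↔ index [51, 100].
51 + (0.06722−0.06711)·(100−51)/(0.15504−0.06711) = 51 + 0.00011·49/0.08793 ≈ 51.06, so AQI = 51.
Site F: 0.16443 ∈ [0.15505, 0.18241] ↔ index [101, 150].
101 + (0.16443−0.15505)·(150−101)/(0.18241−0.15505) = 101 + 0.00938·49/0.02736 ≈ 117.80, so AQI = 118.
Site E: row 0.15505–0.18241 (AQI 101–150). (150−101)·(0.16925−0.15505)/(0.18241−0.15505) + 101 = 49·0.01420/0.02736 + 101 ≈ 126.43 → 126.
Site K 0.07276: bracket 0.06711–0.15504 → index 51–100; slope 49/0.08793, offset 0.00565.
AQI = 51 + 49/0.08793·0.00565 ≈ 54.15 ⇒ 54.
AQIs: Site B=91, Site G=51, Site F=118, Site E=126, Site K=54. Sum = 91 + 51 + 118 + 126 + 54 = 440.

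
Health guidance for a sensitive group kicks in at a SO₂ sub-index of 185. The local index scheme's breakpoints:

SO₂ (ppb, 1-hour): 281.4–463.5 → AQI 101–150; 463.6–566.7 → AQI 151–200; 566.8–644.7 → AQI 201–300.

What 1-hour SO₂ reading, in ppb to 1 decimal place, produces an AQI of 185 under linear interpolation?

535.1

AQI 185 lies in the 151–200 band, which corresponds to 463.6–566.7 ppb.
C = 463.6 + (185−151)×(566.7−463.6)/(200−151) = 463.6 + 34×103.1/49 ≈ 535.139 ppb → 535.1 ppb to 1 dp.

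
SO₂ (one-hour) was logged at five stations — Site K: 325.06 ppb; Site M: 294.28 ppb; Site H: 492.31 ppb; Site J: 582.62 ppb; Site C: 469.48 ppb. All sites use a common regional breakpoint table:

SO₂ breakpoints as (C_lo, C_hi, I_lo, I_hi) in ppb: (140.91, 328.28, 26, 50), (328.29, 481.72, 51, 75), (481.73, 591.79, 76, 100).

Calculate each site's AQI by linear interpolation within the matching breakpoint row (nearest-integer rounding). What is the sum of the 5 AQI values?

Site K: 325.06 ∈ [140.91, 328.28] ↔ index [26, 50].
26 + (325.06−140.91)·(50−26)/(328.28−140.91) = 26 + 184.15·24/187.37 ≈ 49.59, so AQI = 50.
Site M 294.28: bracket 140.91–328.28 → index 26–50; slope 24/187.37, offset 153.37.
AQI = 26 + 24/187.37·153.37 ≈ 45.64 ⇒ 46.
Site H: row 481.73–591.79 (AQI 76–100). (100−76)·(492.31−481.73)/(591.79−481.73) + 76 = 24·10.58/110.06 + 76 ≈ 78.31 → 78.
Site J: 582.62 lies in 481.73–591.79, so I_lo=76, I_hi=100, C_lo=481.73, C_hi=591.79.
(100−76)/(591.79−481.73) × (582.62−481.73) + 76 = 24/110.06 × 100.89 + 76 ≈ 98.00 → 98.
Site C 469.48: bracket 328.29–481.72 → index 51–75; slope 24/153.43, offset 141.19.
AQI = 51 + 24/153.43·141.19 ≈ 73.09 ⇒ 73.
AQIs: Site K=50, Site M=46, Site H=78, Site J=98, Site C=73. Sum = 50 + 46 + 78 + 98 + 73 = 345.

345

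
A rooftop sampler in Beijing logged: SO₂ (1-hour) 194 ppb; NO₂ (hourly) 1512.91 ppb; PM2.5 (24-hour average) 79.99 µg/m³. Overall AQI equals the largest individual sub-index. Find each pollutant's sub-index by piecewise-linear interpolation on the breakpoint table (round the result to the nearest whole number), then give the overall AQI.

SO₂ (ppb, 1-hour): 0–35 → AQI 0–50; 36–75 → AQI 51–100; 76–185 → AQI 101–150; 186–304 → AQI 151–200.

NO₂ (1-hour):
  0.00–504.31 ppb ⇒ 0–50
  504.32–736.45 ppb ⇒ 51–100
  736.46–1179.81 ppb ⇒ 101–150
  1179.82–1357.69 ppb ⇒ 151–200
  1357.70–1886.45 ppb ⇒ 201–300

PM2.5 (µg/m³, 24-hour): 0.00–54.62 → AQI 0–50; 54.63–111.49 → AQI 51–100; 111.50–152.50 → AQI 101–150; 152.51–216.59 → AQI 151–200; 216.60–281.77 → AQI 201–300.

230

SO₂: row 186–304 (AQI 151–200). (200−151)·(194−186)/(304−186) + 151 = 49·8/118 + 151 ≈ 154.32 → 154.
NO₂: 1512.91 ∈ [1357.70, 1886.45] ↔ index [201, 300].
201 + (1512.91−1357.70)·(300−201)/(1886.45−1357.70) = 201 + 155.21·99/528.75 ≈ 230.06, so AQI = 230.
PM2.5: 79.99 lies in 54.63–111.49, so I_lo=51, I_hi=100, C_lo=54.63, C_hi=111.49.
(100−51)/(111.49−54.63) × (79.99−54.63) + 51 = 49/56.86 × 25.36 + 51 ≈ 72.85 → 73.
Sub-indices: SO₂→154, NO₂→230, PM2.5→73. Overall AQI = max = 230; dominant pollutant is NO₂.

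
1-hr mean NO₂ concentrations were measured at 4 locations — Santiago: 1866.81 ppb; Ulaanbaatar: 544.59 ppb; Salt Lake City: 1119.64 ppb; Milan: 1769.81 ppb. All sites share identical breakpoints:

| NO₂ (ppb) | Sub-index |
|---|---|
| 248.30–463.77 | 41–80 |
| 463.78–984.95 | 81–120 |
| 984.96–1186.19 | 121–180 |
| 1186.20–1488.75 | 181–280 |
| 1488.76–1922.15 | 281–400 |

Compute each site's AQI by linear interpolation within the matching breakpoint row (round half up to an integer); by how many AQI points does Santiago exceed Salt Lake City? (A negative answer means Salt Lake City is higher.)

225

Santiago: 1866.81 ∈ [1488.76, 1922.15] ↔ index [281, 400].
281 + (1866.81−1488.76)·(400−281)/(1922.15−1488.76) = 281 + 378.05·119/433.39 ≈ 384.80, so AQI = 385.
Ulaanbaatar 544.59: bracket 463.78–984.95 → index 81–120; slope 39/521.17, offset 80.81.
AQI = 81 + 39/521.17·80.81 ≈ 87.05 ⇒ 87.
Salt Lake City: 1119.64 ∈ [984.96, 1186.19] ↔ index [121, 180].
121 + (1119.64−984.96)·(180−121)/(1186.19−984.96) = 121 + 134.68·59/201.23 ≈ 160.49, so AQI = 160.
Milan 1769.81: bracket 1488.76–1922.15 → index 281–400; slope 119/433.39, offset 281.05.
AQI = 281 + 119/433.39·281.05 ≈ 358.17 ⇒ 358.
AQIs: Santiago=385, Ulaanbaatar=87, Salt Lake City=160, Milan=358. Santiago (385) − Salt Lake City (160) = 225.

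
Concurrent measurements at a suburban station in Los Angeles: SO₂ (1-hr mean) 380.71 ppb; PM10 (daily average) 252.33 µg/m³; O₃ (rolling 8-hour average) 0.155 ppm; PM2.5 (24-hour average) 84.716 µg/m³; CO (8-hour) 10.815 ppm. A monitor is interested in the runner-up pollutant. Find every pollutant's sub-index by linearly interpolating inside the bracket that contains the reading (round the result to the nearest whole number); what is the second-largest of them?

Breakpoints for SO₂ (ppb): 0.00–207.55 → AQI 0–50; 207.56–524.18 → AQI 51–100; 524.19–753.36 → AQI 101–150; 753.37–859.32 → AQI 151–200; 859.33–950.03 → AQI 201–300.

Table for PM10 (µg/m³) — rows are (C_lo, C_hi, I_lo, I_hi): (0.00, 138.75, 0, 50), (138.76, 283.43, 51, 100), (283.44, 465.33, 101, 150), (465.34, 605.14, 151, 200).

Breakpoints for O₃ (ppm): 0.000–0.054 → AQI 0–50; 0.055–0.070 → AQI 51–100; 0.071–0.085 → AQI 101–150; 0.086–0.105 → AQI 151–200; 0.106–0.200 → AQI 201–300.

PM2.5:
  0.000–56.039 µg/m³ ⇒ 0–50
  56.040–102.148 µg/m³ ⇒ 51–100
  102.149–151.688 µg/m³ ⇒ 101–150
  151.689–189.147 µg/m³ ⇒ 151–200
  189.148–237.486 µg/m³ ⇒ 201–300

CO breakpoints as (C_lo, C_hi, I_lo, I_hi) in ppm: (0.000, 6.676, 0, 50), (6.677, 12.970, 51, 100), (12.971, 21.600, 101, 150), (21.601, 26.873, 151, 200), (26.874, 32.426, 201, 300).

SO₂: 380.71 ∈ [207.56, 524.18] ↔ index [51, 100].
51 + (380.71−207.56)·(100−51)/(524.18−207.56) = 51 + 173.15·49/316.62 ≈ 77.80, so AQI = 78.
PM10: 252.33 lies in 138.76–283.43, so I_lo=51, I_hi=100, C_lo=138.76, C_hi=283.43.
(100−51)/(283.43−138.76) × (252.33−138.76) + 51 = 49/144.67 × 113.57 + 51 ≈ 89.47 → 89.
O₃: 0.155 lies in 0.106–0.200, so I_lo=201, I_hi=300, C_lo=0.106, C_hi=0.200.
(300−201)/(0.200−0.106) × (0.155−0.106) + 201 = 99/0.094 × 0.049 + 201 ≈ 252.61 → 253.
PM2.5: 84.716 ∈ [56.040, 102.148] ↔ index [51, 100].
51 + (84.716−56.040)·(100−51)/(102.148−56.040) = 51 + 28.676·49/46.108 ≈ 81.47, so AQI = 81.
CO: row 6.677–12.970 (AQI 51–100). (100−51)·(10.815−6.677)/(12.970−6.677) + 51 = 49·4.138/6.293 + 51 ≈ 83.22 → 83.
Sub-indices: SO₂→78, PM10→89, O₃→253, PM2.5→81, CO→83. Ranked high→low: 253, 89, 83, 81, 78. Second-highest sub-index = 89.

89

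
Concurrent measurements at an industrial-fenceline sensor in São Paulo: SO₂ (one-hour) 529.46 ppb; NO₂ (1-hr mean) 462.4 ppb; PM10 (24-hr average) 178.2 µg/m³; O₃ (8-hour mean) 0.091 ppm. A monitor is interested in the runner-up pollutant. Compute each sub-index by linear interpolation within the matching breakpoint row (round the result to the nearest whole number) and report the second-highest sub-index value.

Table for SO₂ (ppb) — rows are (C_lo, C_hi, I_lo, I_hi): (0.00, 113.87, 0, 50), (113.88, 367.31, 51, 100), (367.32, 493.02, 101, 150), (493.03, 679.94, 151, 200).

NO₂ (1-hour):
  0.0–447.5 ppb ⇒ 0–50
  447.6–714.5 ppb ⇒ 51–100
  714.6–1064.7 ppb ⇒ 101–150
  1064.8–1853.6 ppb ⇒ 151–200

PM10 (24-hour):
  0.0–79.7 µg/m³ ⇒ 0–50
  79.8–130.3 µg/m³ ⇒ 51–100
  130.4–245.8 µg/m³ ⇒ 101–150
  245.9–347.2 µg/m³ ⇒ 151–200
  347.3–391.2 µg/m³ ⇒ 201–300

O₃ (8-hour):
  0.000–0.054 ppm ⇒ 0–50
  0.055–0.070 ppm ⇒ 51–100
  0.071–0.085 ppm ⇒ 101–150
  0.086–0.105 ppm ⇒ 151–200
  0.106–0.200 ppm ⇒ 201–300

161

SO₂: 529.46 lies in 493.03–679.94, so I_lo=151, I_hi=200, C_lo=493.03, C_hi=679.94.
(200−151)/(679.94−493.03) × (529.46−493.03) + 151 = 49/186.91 × 36.43 + 151 ≈ 160.55 → 161.
NO₂: 462.4 ∈ [447.6, 714.5] ↔ index [51, 100].
51 + (462.4−447.6)·(100−51)/(714.5−447.6) = 51 + 14.8·49/266.9 ≈ 53.72, so AQI = 54.
PM10: 178.2 lies in 130.4–245.8, so I_lo=101, I_hi=150, C_lo=130.4, C_hi=245.8.
(150−101)/(245.8−130.4) × (178.2−130.4) + 101 = 49/115.4 × 47.8 + 101 ≈ 121.30 → 121.
O₃: row 0.086–0.105 (AQI 151–200). (200−151)·(0.091−0.086)/(0.105−0.086) + 151 = 49·0.005/0.019 + 151 ≈ 163.89 → 164.
Sub-indices: SO₂→161, NO₂→54, PM10→121, O₃→164. Ranked high→low: 164, 161, 121, 54. Second-highest sub-index = 161.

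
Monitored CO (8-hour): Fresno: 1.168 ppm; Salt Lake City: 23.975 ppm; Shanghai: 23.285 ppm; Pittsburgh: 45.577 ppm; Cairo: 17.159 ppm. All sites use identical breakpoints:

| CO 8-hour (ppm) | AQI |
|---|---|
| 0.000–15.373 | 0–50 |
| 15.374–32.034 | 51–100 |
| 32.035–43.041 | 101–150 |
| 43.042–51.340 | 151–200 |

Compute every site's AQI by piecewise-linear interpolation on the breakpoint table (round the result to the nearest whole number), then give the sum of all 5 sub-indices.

Fresno: 1.168 ∈ [0.000, 15.373] ↔ index [0, 50].
0 + (1.168−0.000)·(50−0)/(15.373−0.000) = 0 + 1.168·50/15.373 ≈ 3.80, so AQI = 4.
Salt Lake City: 23.975 lies in 15.374–32.034, so I_lo=51, I_hi=100, C_lo=15.374, C_hi=32.034.
(100−51)/(32.034−15.374) × (23.975−15.374) + 51 = 49/16.660 × 8.601 + 51 ≈ 76.30 → 76.
Shanghai: 23.285 ∈ [15.374, 32.034] ↔ index [51, 100].
51 + (23.285−15.374)·(100−51)/(32.034−15.374) = 51 + 7.911·49/16.660 ≈ 74.27, so AQI = 74.
Pittsburgh: row 43.042–51.340 (AQI 151–200). (200−151)·(45.577−43.042)/(51.340−43.042) + 151 = 49·2.535/8.298 + 151 ≈ 165.97 → 166.
Cairo: row 15.374–32.034 (AQI 51–100). (100−51)·(17.159−15.374)/(32.034−15.374) + 51 = 49·1.785/16.660 + 51 ≈ 56.25 → 56.
AQIs: Fresno=4, Salt Lake City=76, Shanghai=74, Pittsburgh=166, Cairo=56. Sum = 4 + 76 + 74 + 166 + 56 = 376.

376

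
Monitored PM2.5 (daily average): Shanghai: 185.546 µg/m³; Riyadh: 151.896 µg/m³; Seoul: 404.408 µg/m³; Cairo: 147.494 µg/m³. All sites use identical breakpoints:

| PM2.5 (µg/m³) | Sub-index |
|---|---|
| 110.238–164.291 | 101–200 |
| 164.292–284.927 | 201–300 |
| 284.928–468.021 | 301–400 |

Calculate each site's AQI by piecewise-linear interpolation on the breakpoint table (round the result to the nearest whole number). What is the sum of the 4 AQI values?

930

Shanghai: 185.546 ∈ [164.292, 284.927] ↔ index [201, 300].
201 + (185.546−164.292)·(300−201)/(284.927−164.292) = 201 + 21.254·99/120.635 ≈ 218.44, so AQI = 218.
Riyadh 151.896: bracket 110.238–164.291 → index 101–200; slope 99/54.053, offset 41.658.
AQI = 101 + 99/54.053·41.658 ≈ 177.30 ⇒ 177.
Seoul: row 284.928–468.021 (AQI 301–400). (400−301)·(404.408−284.928)/(468.021−284.928) + 301 = 99·119.480/183.093 + 301 ≈ 365.60 → 366.
Cairo: 147.494 lies in 110.238–164.291, so I_lo=101, I_hi=200, C_lo=110.238, C_hi=164.291.
(200−101)/(164.291−110.238) × (147.494−110.238) + 101 = 99/54.053 × 37.256 + 101 ≈ 169.24 → 169.
AQIs: Shanghai=218, Riyadh=177, Seoul=366, Cairo=169. Sum = 218 + 177 + 366 + 169 = 930.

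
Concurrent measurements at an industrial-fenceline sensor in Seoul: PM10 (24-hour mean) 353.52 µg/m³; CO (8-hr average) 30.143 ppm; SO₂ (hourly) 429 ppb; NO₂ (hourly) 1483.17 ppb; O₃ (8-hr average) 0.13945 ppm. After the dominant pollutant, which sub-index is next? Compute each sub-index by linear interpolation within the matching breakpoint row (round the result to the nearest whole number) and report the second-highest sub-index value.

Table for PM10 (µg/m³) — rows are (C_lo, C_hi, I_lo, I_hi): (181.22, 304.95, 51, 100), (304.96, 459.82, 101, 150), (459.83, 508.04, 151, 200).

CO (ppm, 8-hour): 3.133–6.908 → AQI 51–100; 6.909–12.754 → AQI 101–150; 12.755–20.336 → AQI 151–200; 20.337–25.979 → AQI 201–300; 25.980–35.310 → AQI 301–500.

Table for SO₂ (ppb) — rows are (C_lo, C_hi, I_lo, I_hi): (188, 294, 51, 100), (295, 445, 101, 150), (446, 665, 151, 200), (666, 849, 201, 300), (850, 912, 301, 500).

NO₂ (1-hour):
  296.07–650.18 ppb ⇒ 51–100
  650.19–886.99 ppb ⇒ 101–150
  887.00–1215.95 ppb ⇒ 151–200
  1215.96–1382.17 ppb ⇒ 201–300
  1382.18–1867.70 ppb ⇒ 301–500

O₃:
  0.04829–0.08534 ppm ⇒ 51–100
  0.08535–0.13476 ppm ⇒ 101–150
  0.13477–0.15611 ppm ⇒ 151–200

PM10: row 304.96–459.82 (AQI 101–150). (150−101)·(353.52−304.96)/(459.82−304.96) + 101 = 49·48.56/154.86 + 101 ≈ 116.37 → 116.
CO: 30.143 lies in 25.980–35.310, so I_lo=301, I_hi=500, C_lo=25.980, C_hi=35.310.
(500−301)/(35.310−25.980) × (30.143−25.980) + 301 = 199/9.330 × 4.163 + 301 ≈ 389.79 → 390.
SO₂ 429: bracket 295–445 → index 101–150; slope 49/150, offset 134.
AQI = 101 + 49/150·134 ≈ 144.77 ⇒ 145.
NO₂: row 1382.18–1867.70 (AQI 301–500). (500−301)·(1483.17−1382.18)/(1867.70−1382.18) + 301 = 199·100.99/485.52 + 301 ≈ 342.39 → 342.
O₃: row 0.13477–0.15611 (AQI 151–200). (200−151)·(0.13945−0.13477)/(0.15611−0.13477) + 151 = 49·0.00468/0.02134 + 151 ≈ 161.75 → 162.
Sub-indices: PM10→116, CO→390, SO₂→145, NO₂→342, O₃→162. Ranked high→low: 390, 342, 162, 145, 116. Second-highest sub-index = 342.

342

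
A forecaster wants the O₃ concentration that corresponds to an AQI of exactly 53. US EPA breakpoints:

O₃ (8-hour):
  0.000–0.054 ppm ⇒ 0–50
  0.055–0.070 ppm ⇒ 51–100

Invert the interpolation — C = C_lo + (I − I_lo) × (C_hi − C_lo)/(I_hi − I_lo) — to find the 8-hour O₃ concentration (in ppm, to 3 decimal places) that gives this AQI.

0.056

AQI 53 lies in the 51–100 band, which corresponds to 0.055–0.070 ppm.
C = 0.055 + (53−51)×(0.070−0.055)/(100−51) = 0.055 + 2×0.015/49 ≈ 0.05561 ppm → 0.056 ppm to 3 dp.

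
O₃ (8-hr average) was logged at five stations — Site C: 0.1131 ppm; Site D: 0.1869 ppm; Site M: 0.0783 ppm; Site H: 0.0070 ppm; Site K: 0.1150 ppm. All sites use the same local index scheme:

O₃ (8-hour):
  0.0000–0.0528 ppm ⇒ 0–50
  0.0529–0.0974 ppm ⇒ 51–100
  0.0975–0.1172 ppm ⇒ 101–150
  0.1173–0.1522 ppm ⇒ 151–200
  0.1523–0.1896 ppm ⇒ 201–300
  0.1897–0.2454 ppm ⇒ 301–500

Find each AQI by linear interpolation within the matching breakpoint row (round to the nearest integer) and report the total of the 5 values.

Site C: 0.1131 ∈ [0.0975, 0.1172] ↔ index [101, 150].
101 + (0.1131−0.0975)·(150−101)/(0.1172−0.0975) = 101 + 0.0156·49/0.0197 ≈ 139.80, so AQI = 140.
Site D 0.1869: bracket 0.1523–0.1896 → index 201–300; slope 99/0.0373, offset 0.0346.
AQI = 201 + 99/0.0373·0.0346 ≈ 292.83 ⇒ 293.
Site M 0.0783: bracket 0.0529–0.0974 → index 51–100; slope 49/0.0445, offset 0.0254.
AQI = 51 + 49/0.0445·0.0254 ≈ 78.97 ⇒ 79.
Site H: 0.0070 lies in 0.0000–0.0528, so I_lo=0, I_hi=50, C_lo=0.0000, C_hi=0.0528.
(50−0)/(0.0528−0.0000) × (0.0070−0.0000) + 0 = 50/0.0528 × 0.0070 + 0 ≈ 6.63 → 7.
Site K: 0.1150 ∈ [0.0975, 0.1172] ↔ index [101, 150].
101 + (0.1150−0.0975)·(150−101)/(0.1172−0.0975) = 101 + 0.0175·49/0.0197 ≈ 144.53, so AQI = 145.
AQIs: Site C=140, Site D=293, Site M=79, Site H=7, Site K=145. Sum = 140 + 293 + 79 + 7 + 145 = 664.

664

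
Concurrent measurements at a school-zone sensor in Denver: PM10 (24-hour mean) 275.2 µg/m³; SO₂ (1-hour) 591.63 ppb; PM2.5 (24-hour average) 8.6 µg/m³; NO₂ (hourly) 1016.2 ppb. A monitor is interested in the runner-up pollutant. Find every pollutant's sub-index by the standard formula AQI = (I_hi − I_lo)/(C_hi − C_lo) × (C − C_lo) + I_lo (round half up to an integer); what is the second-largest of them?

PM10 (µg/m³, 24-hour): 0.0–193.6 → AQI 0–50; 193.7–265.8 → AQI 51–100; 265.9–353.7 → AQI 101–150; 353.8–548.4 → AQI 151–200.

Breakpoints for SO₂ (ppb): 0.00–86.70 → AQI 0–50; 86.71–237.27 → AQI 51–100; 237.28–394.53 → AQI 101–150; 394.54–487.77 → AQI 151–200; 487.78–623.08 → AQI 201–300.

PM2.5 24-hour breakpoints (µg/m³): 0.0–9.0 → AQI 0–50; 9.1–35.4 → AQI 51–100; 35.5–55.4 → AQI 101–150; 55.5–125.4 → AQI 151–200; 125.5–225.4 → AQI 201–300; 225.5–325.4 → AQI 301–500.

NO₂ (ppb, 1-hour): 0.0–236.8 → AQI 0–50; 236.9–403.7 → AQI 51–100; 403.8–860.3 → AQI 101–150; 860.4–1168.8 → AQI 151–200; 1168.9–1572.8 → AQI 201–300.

PM10 275.2: bracket 265.9–353.7 → index 101–150; slope 49/87.8, offset 9.3.
AQI = 101 + 49/87.8·9.3 ≈ 106.19 ⇒ 106.
SO₂: row 487.78–623.08 (AQI 201–300). (300−201)·(591.63−487.78)/(623.08−487.78) + 201 = 99·103.85/135.30 + 201 ≈ 276.99 → 277.
PM2.5: 8.6 ∈ [0.0, 9.0] ↔ index [0, 50].
0 + (8.6−0.0)·(50−0)/(9.0−0.0) = 0 + 8.6·50/9.0 ≈ 47.78, so AQI = 48.
NO₂: 1016.2 ∈ [860.4, 1168.8] ↔ index [151, 200].
151 + (1016.2−860.4)·(200−151)/(1168.8−860.4) = 151 + 155.8·49/308.4 ≈ 175.75, so AQI = 176.
Sub-indices: PM10→106, SO₂→277, PM2.5→48, NO₂→176. Ranked high→low: 277, 176, 106, 48. Second-highest sub-index = 176.

176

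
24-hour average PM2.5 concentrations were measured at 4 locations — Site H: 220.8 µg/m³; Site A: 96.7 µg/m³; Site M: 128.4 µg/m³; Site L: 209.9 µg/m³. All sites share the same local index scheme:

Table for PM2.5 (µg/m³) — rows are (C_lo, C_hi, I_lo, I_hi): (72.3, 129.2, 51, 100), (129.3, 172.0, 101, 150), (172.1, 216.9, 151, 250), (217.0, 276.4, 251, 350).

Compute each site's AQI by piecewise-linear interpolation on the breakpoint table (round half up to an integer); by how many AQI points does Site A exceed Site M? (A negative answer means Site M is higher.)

-27

Site H: 220.8 ∈ [217.0, 276.4] ↔ index [251, 350].
251 + (220.8−217.0)·(350−251)/(276.4−217.0) = 251 + 3.8·99/59.4 ≈ 257.33, so AQI = 257.
Site A 96.7: bracket 72.3–129.2 → index 51–100; slope 49/56.9, offset 24.4.
AQI = 51 + 49/56.9·24.4 ≈ 72.01 ⇒ 72.
Site M: row 72.3–129.2 (AQI 51–100). (100−51)·(128.4−72.3)/(129.2−72.3) + 51 = 49·56.1/56.9 + 51 ≈ 99.31 → 99.
Site L: 209.9 ∈ [172.1, 216.9] ↔ index [151, 250].
151 + (209.9−172.1)·(250−151)/(216.9−172.1) = 151 + 37.8·99/44.8 ≈ 234.53, so AQI = 235.
AQIs: Site H=257, Site A=72, Site M=99, Site L=235. Site A (72) − Site M (99) = -27.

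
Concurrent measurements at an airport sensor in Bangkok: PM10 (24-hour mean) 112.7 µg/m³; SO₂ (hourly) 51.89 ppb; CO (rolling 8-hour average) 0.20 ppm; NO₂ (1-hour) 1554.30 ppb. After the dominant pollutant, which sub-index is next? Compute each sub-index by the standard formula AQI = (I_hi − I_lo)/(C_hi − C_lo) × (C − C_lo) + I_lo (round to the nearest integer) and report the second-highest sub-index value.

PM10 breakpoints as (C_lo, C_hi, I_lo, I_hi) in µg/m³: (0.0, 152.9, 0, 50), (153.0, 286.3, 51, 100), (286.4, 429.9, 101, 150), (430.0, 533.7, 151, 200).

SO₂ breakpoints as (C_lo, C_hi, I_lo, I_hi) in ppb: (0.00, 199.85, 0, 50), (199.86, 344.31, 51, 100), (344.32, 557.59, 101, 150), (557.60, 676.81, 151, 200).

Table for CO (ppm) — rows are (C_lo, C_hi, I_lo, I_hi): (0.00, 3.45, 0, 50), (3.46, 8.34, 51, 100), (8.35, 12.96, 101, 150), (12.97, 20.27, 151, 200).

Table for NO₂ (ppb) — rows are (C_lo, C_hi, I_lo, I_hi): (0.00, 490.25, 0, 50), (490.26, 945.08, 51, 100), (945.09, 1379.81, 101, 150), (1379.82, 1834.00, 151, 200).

37

PM10 112.7: bracket 0.0–152.9 → index 0–50; slope 50/152.9, offset 112.7.
AQI = 0 + 50/152.9·112.7 ≈ 36.85 ⇒ 37.
SO₂: 51.89 lies in 0.00–199.85, so I_lo=0, I_hi=50, C_lo=0.00, C_hi=199.85.
(50−0)/(199.85−0.00) × (51.89−0.00) + 0 = 50/199.85 × 51.89 + 0 ≈ 12.98 → 13.
CO: 0.20 lies in 0.00–3.45, so I_lo=0, I_hi=50, C_lo=0.00, C_hi=3.45.
(50−0)/(3.45−0.00) × (0.20−0.00) + 0 = 50/3.45 × 0.20 + 0 ≈ 2.90 → 3.
NO₂: 1554.30 lies in 1379.82–1834.00, so I_lo=151, I_hi=200, C_lo=1379.82, C_hi=1834.00.
(200−151)/(1834.00−1379.82) × (1554.30−1379.82) + 151 = 49/454.18 × 174.48 + 151 ≈ 169.82 → 170.
Sub-indices: PM10→37, SO₂→13, CO→3, NO₂→170. Ranked high→low: 170, 37, 13, 3. Second-highest sub-index = 37.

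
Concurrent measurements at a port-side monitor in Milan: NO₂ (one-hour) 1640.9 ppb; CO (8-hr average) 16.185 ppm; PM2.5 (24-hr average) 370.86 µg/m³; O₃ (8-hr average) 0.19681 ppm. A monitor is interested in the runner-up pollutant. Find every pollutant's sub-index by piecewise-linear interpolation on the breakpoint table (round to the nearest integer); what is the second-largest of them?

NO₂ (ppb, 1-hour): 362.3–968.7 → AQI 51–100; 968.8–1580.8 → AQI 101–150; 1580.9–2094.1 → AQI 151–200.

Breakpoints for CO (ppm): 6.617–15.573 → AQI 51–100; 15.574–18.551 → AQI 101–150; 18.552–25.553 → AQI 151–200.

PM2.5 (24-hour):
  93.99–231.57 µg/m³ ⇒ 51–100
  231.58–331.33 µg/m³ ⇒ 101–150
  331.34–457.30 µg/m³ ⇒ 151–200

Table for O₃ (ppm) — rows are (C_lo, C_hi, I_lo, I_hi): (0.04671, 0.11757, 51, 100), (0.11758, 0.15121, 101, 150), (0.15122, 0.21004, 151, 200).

166

NO₂ 1640.9: bracket 1580.9–2094.1 → index 151–200; slope 49/513.2, offset 60.0.
AQI = 151 + 49/513.2·60.0 ≈ 156.73 ⇒ 157.
CO: 16.185 lies in 15.574–18.551, so I_lo=101, I_hi=150, C_lo=15.574, C_hi=18.551.
(150−101)/(18.551−15.574) × (16.185−15.574) + 101 = 49/2.977 × 0.611 + 101 ≈ 111.06 → 111.
PM2.5: row 331.34–457.30 (AQI 151–200). (200−151)·(370.86−331.34)/(457.30−331.34) + 151 = 49·39.52/125.96 + 151 ≈ 166.37 → 166.
O₃: 0.19681 ∈ [0.15122, 0.21004] ↔ index [151, 200].
151 + (0.19681−0.15122)·(200−151)/(0.21004−0.15122) = 151 + 0.04559·49/0.05882 ≈ 188.98, so AQI = 189.
Sub-indices: NO₂→157, CO→111, PM2.5→166, O₃→189. Ranked high→low: 189, 166, 157, 111. Second-highest sub-index = 166.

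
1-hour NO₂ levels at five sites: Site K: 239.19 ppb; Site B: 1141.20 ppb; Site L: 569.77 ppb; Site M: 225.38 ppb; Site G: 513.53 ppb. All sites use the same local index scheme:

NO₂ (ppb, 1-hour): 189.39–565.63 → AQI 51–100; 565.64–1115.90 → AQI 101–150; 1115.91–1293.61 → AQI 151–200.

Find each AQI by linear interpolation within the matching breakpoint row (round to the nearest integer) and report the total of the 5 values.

Site K: row 189.39–565.63 (AQI 51–100). (100−51)·(239.19−189.39)/(565.63−189.39) + 51 = 49·49.80/376.24 + 51 ≈ 57.49 → 57.
Site B 1141.20: bracket 1115.91–1293.61 → index 151–200; slope 49/177.70, offset 25.29.
AQI = 151 + 49/177.70·25.29 ≈ 157.97 ⇒ 158.
Site L: 569.77 ∈ [565.64, 1115.90] ↔ index [101, 150].
101 + (569.77−565.64)·(150−101)/(1115.90−565.64) = 101 + 4.13·49/550.26 ≈ 101.37, so AQI = 101.
Site M: 225.38 ∈ [189.39, 565.63] ↔ index [51, 100].
51 + (225.38−189.39)·(100−51)/(565.63−189.39) = 51 + 35.99·49/376.24 ≈ 55.69, so AQI = 56.
Site G: row 189.39–565.63 (AQI 51–100). (100−51)·(513.53−189.39)/(565.63−189.39) + 51 = 49·324.14/376.24 + 51 ≈ 93.21 → 93.
AQIs: Site K=57, Site B=158, Site L=101, Site M=56, Site G=93. Sum = 57 + 158 + 101 + 56 + 93 = 465.

465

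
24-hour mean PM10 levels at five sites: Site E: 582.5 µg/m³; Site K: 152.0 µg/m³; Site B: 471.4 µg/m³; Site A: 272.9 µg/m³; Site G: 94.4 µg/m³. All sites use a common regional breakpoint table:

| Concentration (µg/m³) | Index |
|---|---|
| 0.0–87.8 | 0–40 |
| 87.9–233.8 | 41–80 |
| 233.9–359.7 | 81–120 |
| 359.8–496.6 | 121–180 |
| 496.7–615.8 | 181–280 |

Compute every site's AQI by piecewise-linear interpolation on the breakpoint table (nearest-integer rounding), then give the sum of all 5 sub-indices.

615

Site E: 582.5 lies in 496.7–615.8, so I_lo=181, I_hi=280, C_lo=496.7, C_hi=615.8.
(280−181)/(615.8−496.7) × (582.5−496.7) + 181 = 99/119.1 × 85.8 + 181 ≈ 252.32 → 252.
Site K: 152.0 lies in 87.9–233.8, so I_lo=41, I_hi=80, C_lo=87.9, C_hi=233.8.
(80−41)/(233.8−87.9) × (152.0−87.9) + 41 = 39/145.9 × 64.1 + 41 ≈ 58.13 → 58.
Site B: 471.4 lies in 359.8–496.6, so I_lo=121, I_hi=180, C_lo=359.8, C_hi=496.6.
(180−121)/(496.6−359.8) × (471.4−359.8) + 121 = 59/136.8 × 111.6 + 121 ≈ 169.13 → 169.
Site A: 272.9 lies in 233.9–359.7, so I_lo=81, I_hi=120, C_lo=233.9, C_hi=359.7.
(120−81)/(359.7−233.9) × (272.9−233.9) + 81 = 39/125.8 × 39.0 + 81 ≈ 93.09 → 93.
Site G: 94.4 ∈ [87.9, 233.8] ↔ index [41, 80].
41 + (94.4−87.9)·(80−41)/(233.8−87.9) = 41 + 6.5·39/145.9 ≈ 42.74, so AQI = 43.
AQIs: Site E=252, Site K=58, Site B=169, Site A=93, Site G=43. Sum = 252 + 58 + 169 + 93 + 43 = 615.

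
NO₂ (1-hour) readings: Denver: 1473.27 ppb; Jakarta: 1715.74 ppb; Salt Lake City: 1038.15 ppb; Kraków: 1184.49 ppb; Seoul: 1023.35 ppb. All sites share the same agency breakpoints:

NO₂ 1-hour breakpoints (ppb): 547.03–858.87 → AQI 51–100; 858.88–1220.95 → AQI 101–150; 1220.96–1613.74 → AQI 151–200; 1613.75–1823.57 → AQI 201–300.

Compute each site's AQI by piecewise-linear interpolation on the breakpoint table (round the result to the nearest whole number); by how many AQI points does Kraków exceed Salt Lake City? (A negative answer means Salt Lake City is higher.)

20

Denver 1473.27: bracket 1220.96–1613.74 → index 151–200; slope 49/392.78, offset 252.31.
AQI = 151 + 49/392.78·252.31 ≈ 182.48 ⇒ 182.
Jakarta: 1715.74 ∈ [1613.75, 1823.57] ↔ index [201, 300].
201 + (1715.74−1613.75)·(300−201)/(1823.57−1613.75) = 201 + 101.99·99/209.82 ≈ 249.12, so AQI = 249.
Salt Lake City: 1038.15 ∈ [858.88, 1220.95] ↔ index [101, 150].
101 + (1038.15−858.88)·(150−101)/(1220.95−858.88) = 101 + 179.27·49/362.07 ≈ 125.26, so AQI = 125.
Kraków: row 858.88–1220.95 (AQI 101–150). (150−101)·(1184.49−858.88)/(1220.95−858.88) + 101 = 49·325.61/362.07 + 101 ≈ 145.07 → 145.
Seoul 1023.35: bracket 858.88–1220.95 → index 101–150; slope 49/362.07, offset 164.47.
AQI = 101 + 49/362.07·164.47 ≈ 123.26 ⇒ 123.
AQIs: Denver=182, Jakarta=249, Salt Lake City=125, Kraków=145, Seoul=123. Kraków (145) − Salt Lake City (125) = 20.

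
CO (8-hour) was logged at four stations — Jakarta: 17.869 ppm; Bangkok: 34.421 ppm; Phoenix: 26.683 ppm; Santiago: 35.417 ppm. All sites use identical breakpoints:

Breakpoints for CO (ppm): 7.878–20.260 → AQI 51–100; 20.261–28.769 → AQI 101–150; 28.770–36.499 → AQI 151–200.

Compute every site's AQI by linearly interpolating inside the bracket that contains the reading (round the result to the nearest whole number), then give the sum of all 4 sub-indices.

609

Jakarta 17.869: bracket 7.878–20.260 → index 51–100; slope 49/12.382, offset 9.991.
AQI = 51 + 49/12.382·9.991 ≈ 90.54 ⇒ 91.
Bangkok: row 28.770–36.499 (AQI 151–200). (200−151)·(34.421−28.770)/(36.499−28.770) + 151 = 49·5.651/7.729 + 151 ≈ 186.83 → 187.
Phoenix: 26.683 lies in 20.261–28.769, so I_lo=101, I_hi=150, C_lo=20.261, C_hi=28.769.
(150−101)/(28.769−20.261) × (26.683−20.261) + 101 = 49/8.508 × 6.422 + 101 ≈ 137.99 → 138.
Santiago: 35.417 lies in 28.770–36.499, so I_lo=151, I_hi=200, C_lo=28.770, C_hi=36.499.
(200−151)/(36.499−28.770) × (35.417−28.770) + 151 = 49/7.729 × 6.647 + 151 ≈ 193.14 → 193.
AQIs: Jakarta=91, Bangkok=187, Phoenix=138, Santiago=193. Sum = 91 + 187 + 138 + 193 = 609.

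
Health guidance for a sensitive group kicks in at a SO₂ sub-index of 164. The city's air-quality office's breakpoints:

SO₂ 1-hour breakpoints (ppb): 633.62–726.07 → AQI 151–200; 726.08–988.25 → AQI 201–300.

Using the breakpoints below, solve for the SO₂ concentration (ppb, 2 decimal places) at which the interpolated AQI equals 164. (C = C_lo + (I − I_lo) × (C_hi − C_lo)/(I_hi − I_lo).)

658.15

AQI 164 lies in the 151–200 band, which corresponds to 633.62–726.07 ppb.
C = 633.62 + (164−151)×(726.07−633.62)/(200−151) = 633.62 + 13×92.45/49 ≈ 658.1476 ppb → 658.15 ppb to 2 dp.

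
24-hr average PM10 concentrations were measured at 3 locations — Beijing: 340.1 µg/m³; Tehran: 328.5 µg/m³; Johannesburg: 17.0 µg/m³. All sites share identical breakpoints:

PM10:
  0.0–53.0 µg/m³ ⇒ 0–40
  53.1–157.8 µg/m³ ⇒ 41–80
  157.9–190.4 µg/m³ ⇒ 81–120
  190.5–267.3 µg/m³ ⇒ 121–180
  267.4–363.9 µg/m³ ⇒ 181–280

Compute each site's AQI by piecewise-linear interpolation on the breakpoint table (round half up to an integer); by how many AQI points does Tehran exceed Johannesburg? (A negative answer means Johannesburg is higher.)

Beijing: 340.1 ∈ [267.4, 363.9] ↔ index [181, 280].
181 + (340.1−267.4)·(280−181)/(363.9−267.4) = 181 + 72.7·99/96.5 ≈ 255.58, so AQI = 256.
Tehran: 328.5 ∈ [267.4, 363.9] ↔ index [181, 280].
181 + (328.5−267.4)·(280−181)/(363.9−267.4) = 181 + 61.1·99/96.5 ≈ 243.68, so AQI = 244.
Johannesburg: 17.0 ∈ [0.0, 53.0] ↔ index [0, 40].
0 + (17.0−0.0)·(40−0)/(53.0−0.0) = 0 + 17.0·40/53.0 ≈ 12.83, so AQI = 13.
AQIs: Beijing=256, Tehran=244, Johannesburg=13. Tehran (244) − Johannesburg (13) = 231.

231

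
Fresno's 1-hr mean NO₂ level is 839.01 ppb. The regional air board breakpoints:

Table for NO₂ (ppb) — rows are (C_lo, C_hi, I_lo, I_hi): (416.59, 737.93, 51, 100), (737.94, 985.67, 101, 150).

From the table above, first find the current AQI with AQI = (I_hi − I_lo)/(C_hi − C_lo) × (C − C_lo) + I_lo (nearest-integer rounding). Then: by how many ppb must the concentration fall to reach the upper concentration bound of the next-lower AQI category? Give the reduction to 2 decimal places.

NO₂: 839.01 lies in 737.94–985.67, so I_lo=101, I_hi=150, C_lo=737.94, C_hi=985.67.
(150−101)/(985.67−737.94) × (839.01−737.94) + 101 = 49/247.73 × 101.07 + 101 ≈ 120.99 → 121.
Current AQI 121 is in the Unhealthy for Sensitive Groups range (101–150). The next-lower category tops out at AQI 100, whose upper concentration bound is 737.93 ppb.
Reduction needed = 839.01 − 737.93 = 101.08 ppb.

101.08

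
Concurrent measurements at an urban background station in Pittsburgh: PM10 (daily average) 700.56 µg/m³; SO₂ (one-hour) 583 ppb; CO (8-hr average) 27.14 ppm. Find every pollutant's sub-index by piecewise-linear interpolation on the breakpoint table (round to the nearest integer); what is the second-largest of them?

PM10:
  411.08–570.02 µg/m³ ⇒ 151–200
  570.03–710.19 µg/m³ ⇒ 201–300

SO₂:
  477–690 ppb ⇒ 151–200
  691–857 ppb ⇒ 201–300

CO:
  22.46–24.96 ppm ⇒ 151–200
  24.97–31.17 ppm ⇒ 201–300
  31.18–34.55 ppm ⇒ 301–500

236

PM10 700.56: bracket 570.03–710.19 → index 201–300; slope 99/140.16, offset 130.53.
AQI = 201 + 99/140.16·130.53 ≈ 293.20 ⇒ 293.
SO₂: 583 lies in 477–690, so I_lo=151, I_hi=200, C_lo=477, C_hi=690.
(200−151)/(690−477) × (583−477) + 151 = 49/213 × 106 + 151 ≈ 175.38 → 175.
CO: row 24.97–31.17 (AQI 201–300). (300−201)·(27.14−24.97)/(31.17−24.97) + 201 = 99·2.17/6.20 + 201 ≈ 235.65 → 236.
Sub-indices: PM10→293, SO₂→175, CO→236. Ranked high→low: 293, 236, 175. Second-highest sub-index = 236.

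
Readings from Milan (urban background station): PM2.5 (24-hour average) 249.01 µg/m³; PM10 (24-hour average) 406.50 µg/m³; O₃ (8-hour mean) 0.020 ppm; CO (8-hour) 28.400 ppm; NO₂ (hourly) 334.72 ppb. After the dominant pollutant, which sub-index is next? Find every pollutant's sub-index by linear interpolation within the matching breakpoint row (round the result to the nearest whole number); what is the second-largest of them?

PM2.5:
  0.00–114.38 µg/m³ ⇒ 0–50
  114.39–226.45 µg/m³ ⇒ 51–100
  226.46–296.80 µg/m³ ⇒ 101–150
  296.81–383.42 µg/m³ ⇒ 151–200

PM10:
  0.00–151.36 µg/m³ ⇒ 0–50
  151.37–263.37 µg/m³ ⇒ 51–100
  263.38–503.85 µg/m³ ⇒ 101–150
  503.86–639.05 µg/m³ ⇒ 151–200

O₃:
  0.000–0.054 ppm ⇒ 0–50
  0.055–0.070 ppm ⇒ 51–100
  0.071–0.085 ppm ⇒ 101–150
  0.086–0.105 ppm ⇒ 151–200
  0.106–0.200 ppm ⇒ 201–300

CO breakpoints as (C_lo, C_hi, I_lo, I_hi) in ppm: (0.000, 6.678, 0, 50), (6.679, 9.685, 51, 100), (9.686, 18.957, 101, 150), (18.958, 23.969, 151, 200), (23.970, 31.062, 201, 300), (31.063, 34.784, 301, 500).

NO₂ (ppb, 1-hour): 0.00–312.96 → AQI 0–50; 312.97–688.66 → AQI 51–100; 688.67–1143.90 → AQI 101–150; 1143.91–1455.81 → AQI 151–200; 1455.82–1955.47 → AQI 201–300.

130

PM2.5: row 226.46–296.80 (AQI 101–150). (150−101)·(249.01−226.46)/(296.80−226.46) + 101 = 49·22.55/70.34 + 101 ≈ 116.71 → 117.
PM10: row 263.38–503.85 (AQI 101–150). (150−101)·(406.50−263.38)/(503.85−263.38) + 101 = 49·143.12/240.47 + 101 ≈ 130.16 → 130.
O₃: 0.020 ∈ [0.000, 0.054] ↔ index [0, 50].
0 + (0.020−0.000)·(50−0)/(0.054−0.000) = 0 + 0.020·50/0.054 ≈ 18.52, so AQI = 19.
CO 28.400: bracket 23.970–31.062 → index 201–300; slope 99/7.092, offset 4.430.
AQI = 201 + 99/7.092·4.430 ≈ 262.84 ⇒ 263.
NO₂: 334.72 ∈ [312.97, 688.66] ↔ index [51, 100].
51 + (334.72−312.97)·(100−51)/(688.66−312.97) = 51 + 21.75·49/375.69 ≈ 53.84, so AQI = 54.
Sub-indices: PM2.5→117, PM10→130, O₃→19, CO→263, NO₂→54. Ranked high→low: 263, 130, 117, 54, 19. Second-highest sub-index = 130.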